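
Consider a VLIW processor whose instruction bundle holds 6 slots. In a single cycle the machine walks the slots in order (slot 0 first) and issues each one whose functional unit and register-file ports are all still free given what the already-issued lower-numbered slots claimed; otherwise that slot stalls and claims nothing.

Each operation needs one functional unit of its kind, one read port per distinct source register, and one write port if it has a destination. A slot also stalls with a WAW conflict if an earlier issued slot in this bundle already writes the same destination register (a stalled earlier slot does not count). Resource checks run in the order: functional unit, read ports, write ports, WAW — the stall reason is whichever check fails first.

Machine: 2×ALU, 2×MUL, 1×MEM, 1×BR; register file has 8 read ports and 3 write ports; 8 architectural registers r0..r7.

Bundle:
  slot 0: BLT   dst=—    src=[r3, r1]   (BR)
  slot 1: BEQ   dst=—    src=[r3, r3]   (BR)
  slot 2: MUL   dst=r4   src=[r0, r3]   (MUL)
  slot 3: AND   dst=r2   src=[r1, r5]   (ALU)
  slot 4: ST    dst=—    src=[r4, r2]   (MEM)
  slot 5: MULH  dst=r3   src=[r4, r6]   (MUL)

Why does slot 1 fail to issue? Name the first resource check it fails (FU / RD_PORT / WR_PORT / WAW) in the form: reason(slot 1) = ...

slot 0 (BR): ISSUE — free A2,Mu2,Ld1,B0 rp6 wp3
slot 1 (BR): stall FU — free A2,Mu2,Ld1,B0 rp6 wp3
slot 2 (MUL): ISSUE — free A2,Mu1,Ld1,B0 rp4 wp2
slot 3 (ALU): ISSUE — free A1,Mu1,Ld1,B0 rp2 wp1
slot 4 (MEM): ISSUE — free A1,Mu1,Ld0,B0 rp0 wp1
slot 5 (MUL): stall RD_PORT — free A1,Mu1,Ld0,B0 rp0 wp1

reason(slot 1) = FU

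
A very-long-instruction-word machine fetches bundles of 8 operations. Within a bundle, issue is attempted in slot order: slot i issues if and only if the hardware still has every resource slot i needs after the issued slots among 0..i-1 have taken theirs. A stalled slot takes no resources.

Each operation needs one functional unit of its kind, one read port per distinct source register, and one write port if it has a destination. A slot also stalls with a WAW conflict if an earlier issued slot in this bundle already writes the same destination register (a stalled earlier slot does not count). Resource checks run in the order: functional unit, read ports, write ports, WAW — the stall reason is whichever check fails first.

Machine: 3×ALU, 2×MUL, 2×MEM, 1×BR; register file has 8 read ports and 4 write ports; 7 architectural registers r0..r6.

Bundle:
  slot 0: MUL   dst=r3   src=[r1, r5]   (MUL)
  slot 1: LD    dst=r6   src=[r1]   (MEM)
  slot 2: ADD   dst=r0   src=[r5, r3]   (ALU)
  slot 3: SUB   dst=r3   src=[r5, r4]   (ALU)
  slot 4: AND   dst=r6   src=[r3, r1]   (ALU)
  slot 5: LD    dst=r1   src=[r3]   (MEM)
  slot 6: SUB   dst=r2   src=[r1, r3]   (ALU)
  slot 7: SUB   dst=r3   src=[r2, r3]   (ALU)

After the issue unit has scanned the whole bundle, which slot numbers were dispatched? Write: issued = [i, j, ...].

[0] MUL needs rd=2 wr=1: ok; after: ALU=3 MUL=1 MEM=2 BR=1, R=6, W=3
[1] MEM needs rd=1 wr=1: ok; after: ALU=3 MUL=1 MEM=1 BR=1, R=5, W=2
[2] ALU needs rd=2 wr=1: ok; after: ALU=2 MUL=1 MEM=1 BR=1, R=3, W=1
[3] ALU needs rd=2 wr=1: WAW; after: ALU=2 MUL=1 MEM=1 BR=1, R=3, W=1
[4] ALU needs rd=2 wr=1: WAW; after: ALU=2 MUL=1 MEM=1 BR=1, R=3, W=1
[5] MEM needs rd=1 wr=1: ok; after: ALU=2 MUL=1 MEM=0 BR=1, R=2, W=0
[6] ALU needs rd=2 wr=1: WR_PORT; after: ALU=2 MUL=1 MEM=0 BR=1, R=2, W=0
[7] ALU needs rd=2 wr=1: WR_PORT; after: ALU=2 MUL=1 MEM=0 BR=1, R=2, W=0

issued = [0, 1, 2, 5]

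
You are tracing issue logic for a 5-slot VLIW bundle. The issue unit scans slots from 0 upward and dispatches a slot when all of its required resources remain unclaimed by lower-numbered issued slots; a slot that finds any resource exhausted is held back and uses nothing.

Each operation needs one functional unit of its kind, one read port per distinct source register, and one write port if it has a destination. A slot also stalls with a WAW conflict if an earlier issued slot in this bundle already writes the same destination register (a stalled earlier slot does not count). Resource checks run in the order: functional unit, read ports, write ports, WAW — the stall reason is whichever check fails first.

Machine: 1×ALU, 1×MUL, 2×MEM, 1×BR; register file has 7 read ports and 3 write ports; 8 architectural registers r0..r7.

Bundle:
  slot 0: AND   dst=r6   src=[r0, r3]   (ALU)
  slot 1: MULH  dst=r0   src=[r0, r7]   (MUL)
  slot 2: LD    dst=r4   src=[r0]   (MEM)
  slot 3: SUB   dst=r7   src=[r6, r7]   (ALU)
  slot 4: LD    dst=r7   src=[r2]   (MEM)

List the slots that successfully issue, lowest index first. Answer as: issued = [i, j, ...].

issued = [0, 1, 2]

  0. ALU→r6 ⇒ go  {0A/1Mu/2Ld/1B | 5r 2w}
  1. MUL→r0 ⇒ go  {0A/0Mu/2Ld/1B | 3r 1w}
  2. MEM→r4 ⇒ go  {0A/0Mu/1Ld/1B | 2r 0w}
  3. ALU→r7 ⇒ no(FU)  {0A/0Mu/1Ld/1B | 2r 0w}
  4. MEM→r7 ⇒ no(WR_PORT)  {0A/0Mu/1Ld/1B | 2r 0w}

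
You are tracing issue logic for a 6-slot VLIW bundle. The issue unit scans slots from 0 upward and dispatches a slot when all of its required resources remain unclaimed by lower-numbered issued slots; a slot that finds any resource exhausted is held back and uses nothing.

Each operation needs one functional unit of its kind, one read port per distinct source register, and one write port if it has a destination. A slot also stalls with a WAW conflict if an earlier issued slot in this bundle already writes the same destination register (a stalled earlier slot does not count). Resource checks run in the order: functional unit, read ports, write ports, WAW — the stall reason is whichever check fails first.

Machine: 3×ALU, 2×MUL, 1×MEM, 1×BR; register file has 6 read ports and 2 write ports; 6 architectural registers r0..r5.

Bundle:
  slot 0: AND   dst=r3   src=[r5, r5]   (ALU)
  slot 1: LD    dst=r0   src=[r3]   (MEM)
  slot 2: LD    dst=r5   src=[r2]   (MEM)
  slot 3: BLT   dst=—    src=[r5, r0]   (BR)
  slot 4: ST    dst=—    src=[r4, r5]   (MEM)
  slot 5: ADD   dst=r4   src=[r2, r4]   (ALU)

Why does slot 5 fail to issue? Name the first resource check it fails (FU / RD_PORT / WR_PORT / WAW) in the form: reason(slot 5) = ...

reason(slot 5) = WR_PORT

[0] ALU needs rd=1 wr=1: ok; after: ALU=2 MUL=2 MEM=1 BR=1, R=5, W=1
[1] MEM needs rd=1 wr=1: ok; after: ALU=2 MUL=2 MEM=0 BR=1, R=4, W=0
[2] MEM needs rd=1 wr=1: FU; after: ALU=2 MUL=2 MEM=0 BR=1, R=4, W=0
[3] BR needs rd=2 wr=0: ok; after: ALU=2 MUL=2 MEM=0 BR=0, R=2, W=0
[4] MEM needs rd=2 wr=0: FU; after: ALU=2 MUL=2 MEM=0 BR=0, R=2, W=0
[5] ALU needs rd=2 wr=1: WR_PORT; after: ALU=2 MUL=2 MEM=0 BR=0, R=2, W=0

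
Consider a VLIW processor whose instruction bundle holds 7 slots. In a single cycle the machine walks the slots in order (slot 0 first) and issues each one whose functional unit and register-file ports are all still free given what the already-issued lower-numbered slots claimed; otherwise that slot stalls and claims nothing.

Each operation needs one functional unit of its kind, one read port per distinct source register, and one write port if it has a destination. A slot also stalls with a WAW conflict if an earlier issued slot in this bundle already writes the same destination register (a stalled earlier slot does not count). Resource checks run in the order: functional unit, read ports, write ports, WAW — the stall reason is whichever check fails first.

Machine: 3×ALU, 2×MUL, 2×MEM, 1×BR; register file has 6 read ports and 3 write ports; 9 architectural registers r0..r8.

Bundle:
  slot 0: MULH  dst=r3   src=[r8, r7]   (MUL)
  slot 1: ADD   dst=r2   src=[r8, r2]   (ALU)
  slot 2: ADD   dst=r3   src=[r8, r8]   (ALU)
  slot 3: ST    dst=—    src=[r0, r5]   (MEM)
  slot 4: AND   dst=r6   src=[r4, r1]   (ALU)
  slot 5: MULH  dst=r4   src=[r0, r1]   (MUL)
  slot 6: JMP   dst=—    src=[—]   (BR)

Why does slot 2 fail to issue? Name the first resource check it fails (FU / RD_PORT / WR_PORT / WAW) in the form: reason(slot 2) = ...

reason(slot 2) = WAW

  0. MUL→r3 ⇒ go  {3A/1Mu/2Ld/1B | 4r 2w}
  1. ALU→r2 ⇒ go  {2A/1Mu/2Ld/1B | 2r 1w}
  2. ALU→r3 ⇒ no(WAW)  {2A/1Mu/2Ld/1B | 2r 1w}
  3. MEM ⇒ go  {2A/1Mu/1Ld/1B | 0r 1w}
  4. ALU→r6 ⇒ no(RD_PORT)  {2A/1Mu/1Ld/1B | 0r 1w}
  5. MUL→r4 ⇒ no(RD_PORT)  {2A/1Mu/1Ld/1B | 0r 1w}
  6. BR ⇒ go  {2A/1Mu/1Ld/0B | 0r 1w}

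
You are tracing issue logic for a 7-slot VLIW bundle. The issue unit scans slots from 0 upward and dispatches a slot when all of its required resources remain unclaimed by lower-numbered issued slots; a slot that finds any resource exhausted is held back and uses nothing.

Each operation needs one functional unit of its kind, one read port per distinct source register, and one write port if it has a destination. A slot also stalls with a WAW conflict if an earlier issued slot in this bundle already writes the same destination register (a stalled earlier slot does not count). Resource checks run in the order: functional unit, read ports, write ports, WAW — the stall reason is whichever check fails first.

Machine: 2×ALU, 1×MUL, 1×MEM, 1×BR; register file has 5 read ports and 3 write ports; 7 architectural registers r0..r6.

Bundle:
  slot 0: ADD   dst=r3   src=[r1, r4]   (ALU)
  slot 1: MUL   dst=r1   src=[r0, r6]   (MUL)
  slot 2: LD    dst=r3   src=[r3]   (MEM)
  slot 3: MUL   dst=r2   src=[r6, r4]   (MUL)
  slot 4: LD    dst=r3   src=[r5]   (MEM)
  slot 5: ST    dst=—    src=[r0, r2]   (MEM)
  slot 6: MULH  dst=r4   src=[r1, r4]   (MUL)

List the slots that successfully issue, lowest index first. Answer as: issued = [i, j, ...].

#0 ALU src=r1,r4 dispatched  <A:1 Mu:1 Ld:1 B:1 rd:3 wr:2>
#1 MUL src=r0,r6 dispatched  <A:1 Mu:0 Ld:1 B:1 rd:1 wr:1>
#2 MEM src=r3 held:WAW  <A:1 Mu:0 Ld:1 B:1 rd:1 wr:1>
#3 MUL src=r6,r4 held:FU  <A:1 Mu:0 Ld:1 B:1 rd:1 wr:1>
#4 MEM src=r5 held:WAW  <A:1 Mu:0 Ld:1 B:1 rd:1 wr:1>
#5 MEM src=r0,r2 held:RD_PORT  <A:1 Mu:0 Ld:1 B:1 rd:1 wr:1>
#6 MUL src=r1,r4 held:FU  <A:1 Mu:0 Ld:1 B:1 rd:1 wr:1>

issued = [0, 1]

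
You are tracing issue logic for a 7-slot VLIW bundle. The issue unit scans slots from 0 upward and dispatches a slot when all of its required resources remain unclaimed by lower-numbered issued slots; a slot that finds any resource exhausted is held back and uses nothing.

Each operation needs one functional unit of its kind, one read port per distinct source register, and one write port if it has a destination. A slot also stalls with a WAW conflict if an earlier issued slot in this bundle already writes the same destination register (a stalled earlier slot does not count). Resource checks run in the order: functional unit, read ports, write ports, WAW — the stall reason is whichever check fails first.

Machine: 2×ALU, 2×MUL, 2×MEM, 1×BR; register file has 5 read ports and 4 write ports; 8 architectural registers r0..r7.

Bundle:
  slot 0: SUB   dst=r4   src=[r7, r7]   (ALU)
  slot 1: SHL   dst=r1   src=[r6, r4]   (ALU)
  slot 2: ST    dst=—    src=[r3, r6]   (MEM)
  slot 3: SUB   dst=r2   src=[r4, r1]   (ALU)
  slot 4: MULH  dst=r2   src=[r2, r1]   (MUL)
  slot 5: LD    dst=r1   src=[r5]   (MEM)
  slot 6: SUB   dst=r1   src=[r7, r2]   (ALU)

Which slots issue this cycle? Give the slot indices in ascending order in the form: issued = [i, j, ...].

  0. ALU→r4 ⇒ go  {1A/2Mu/2Ld/1B | 4r 3w}
  1. ALU→r1 ⇒ go  {0A/2Mu/2Ld/1B | 2r 2w}
  2. MEM ⇒ go  {0A/2Mu/1Ld/1B | 0r 2w}
  3. ALU→r2 ⇒ no(FU)  {0A/2Mu/1Ld/1B | 0r 2w}
  4. MUL→r2 ⇒ no(RD_PORT)  {0A/2Mu/1Ld/1B | 0r 2w}
  5. MEM→r1 ⇒ no(RD_PORT)  {0A/2Mu/1Ld/1B | 0r 2w}
  6. ALU→r1 ⇒ no(FU)  {0A/2Mu/1Ld/1B | 0r 2w}

issued = [0, 1, 2]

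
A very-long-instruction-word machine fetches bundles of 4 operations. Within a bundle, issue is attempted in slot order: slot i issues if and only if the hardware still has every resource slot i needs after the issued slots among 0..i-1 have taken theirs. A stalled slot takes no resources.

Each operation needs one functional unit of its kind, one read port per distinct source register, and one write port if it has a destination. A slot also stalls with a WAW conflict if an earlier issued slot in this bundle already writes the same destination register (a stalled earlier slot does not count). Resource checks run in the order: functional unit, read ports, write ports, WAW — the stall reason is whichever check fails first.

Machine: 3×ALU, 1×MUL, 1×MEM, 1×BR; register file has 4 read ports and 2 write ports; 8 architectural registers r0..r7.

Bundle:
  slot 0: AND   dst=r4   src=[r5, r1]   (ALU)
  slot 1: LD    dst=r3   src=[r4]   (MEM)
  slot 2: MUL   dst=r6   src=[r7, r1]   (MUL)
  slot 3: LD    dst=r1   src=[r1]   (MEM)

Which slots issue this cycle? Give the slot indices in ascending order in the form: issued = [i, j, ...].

#0 ALU src=r5,r1 dispatched  <A:2 Mu:1 Ld:1 B:1 rd:2 wr:1>
#1 MEM src=r4 dispatched  <A:2 Mu:1 Ld:0 B:1 rd:1 wr:0>
#2 MUL src=r7,r1 held:RD_PORT  <A:2 Mu:1 Ld:0 B:1 rd:1 wr:0>
#3 MEM src=r1 held:FU  <A:2 Mu:1 Ld:0 B:1 rd:1 wr:0>

issued = [0, 1]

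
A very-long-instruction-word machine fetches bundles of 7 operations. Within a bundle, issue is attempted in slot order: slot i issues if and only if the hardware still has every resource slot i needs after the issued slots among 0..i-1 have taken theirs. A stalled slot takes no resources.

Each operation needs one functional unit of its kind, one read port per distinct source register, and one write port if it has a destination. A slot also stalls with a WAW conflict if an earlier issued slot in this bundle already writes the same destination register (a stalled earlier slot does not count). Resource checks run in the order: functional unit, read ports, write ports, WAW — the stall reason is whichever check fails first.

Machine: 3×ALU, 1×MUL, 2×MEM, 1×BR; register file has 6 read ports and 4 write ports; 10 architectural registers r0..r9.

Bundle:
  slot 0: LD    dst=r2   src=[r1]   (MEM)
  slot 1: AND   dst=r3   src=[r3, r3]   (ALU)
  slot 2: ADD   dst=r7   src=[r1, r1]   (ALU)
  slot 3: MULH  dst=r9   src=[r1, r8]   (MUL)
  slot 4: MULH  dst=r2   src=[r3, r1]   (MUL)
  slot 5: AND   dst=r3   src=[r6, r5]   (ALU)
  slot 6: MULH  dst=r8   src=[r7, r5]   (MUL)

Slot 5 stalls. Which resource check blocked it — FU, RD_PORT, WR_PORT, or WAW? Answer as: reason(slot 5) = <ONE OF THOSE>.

reason(slot 5) = RD_PORT

(0) want 1×MEM +1rd +1wr — yes → AL3|MU1|ME1|BR1|rd5|wr3
(1) want 1×ALU +1rd +1wr — yes → AL2|MU1|ME1|BR1|rd4|wr2
(2) want 1×ALU +1rd +1wr — yes → AL1|MU1|ME1|BR1|rd3|wr1
(3) want 1×MUL +2rd +1wr — yes → AL1|MU0|ME1|BR1|rd1|wr0
(4) want 1×MUL +2rd +1wr — FU → AL1|MU0|ME1|BR1|rd1|wr0
(5) want 1×ALU +2rd +1wr — RD_PORT → AL1|MU0|ME1|BR1|rd1|wr0
(6) want 1×MUL +2rd +1wr — FU → AL1|MU0|ME1|BR1|rd1|wr0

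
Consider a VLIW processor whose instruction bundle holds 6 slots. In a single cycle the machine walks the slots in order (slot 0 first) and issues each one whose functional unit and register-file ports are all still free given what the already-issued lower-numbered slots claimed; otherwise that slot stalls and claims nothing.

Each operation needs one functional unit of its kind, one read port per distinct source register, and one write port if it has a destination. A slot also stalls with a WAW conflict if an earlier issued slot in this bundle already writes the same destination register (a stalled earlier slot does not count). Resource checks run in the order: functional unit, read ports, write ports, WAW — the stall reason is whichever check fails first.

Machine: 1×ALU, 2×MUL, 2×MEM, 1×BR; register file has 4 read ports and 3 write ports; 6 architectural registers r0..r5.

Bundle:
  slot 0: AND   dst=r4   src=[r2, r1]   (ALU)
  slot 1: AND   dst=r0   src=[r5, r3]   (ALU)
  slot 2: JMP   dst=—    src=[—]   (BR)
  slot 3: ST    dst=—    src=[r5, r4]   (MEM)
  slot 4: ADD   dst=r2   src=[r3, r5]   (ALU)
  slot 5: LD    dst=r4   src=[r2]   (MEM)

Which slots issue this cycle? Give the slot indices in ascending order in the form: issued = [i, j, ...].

issued = [0, 2, 3]

[0] ALU needs rd=2 wr=1: ok; after: ALU=0 MUL=2 MEM=2 BR=1, R=2, W=2
[1] ALU needs rd=2 wr=1: FU; after: ALU=0 MUL=2 MEM=2 BR=1, R=2, W=2
[2] BR needs rd=0 wr=0: ok; after: ALU=0 MUL=2 MEM=2 BR=0, R=2, W=2
[3] MEM needs rd=2 wr=0: ok; after: ALU=0 MUL=2 MEM=1 BR=0, R=0, W=2
[4] ALU needs rd=2 wr=1: FU; after: ALU=0 MUL=2 MEM=1 BR=0, R=0, W=2
[5] MEM needs rd=1 wr=1: RD_PORT; after: ALU=0 MUL=2 MEM=1 BR=0, R=0, W=2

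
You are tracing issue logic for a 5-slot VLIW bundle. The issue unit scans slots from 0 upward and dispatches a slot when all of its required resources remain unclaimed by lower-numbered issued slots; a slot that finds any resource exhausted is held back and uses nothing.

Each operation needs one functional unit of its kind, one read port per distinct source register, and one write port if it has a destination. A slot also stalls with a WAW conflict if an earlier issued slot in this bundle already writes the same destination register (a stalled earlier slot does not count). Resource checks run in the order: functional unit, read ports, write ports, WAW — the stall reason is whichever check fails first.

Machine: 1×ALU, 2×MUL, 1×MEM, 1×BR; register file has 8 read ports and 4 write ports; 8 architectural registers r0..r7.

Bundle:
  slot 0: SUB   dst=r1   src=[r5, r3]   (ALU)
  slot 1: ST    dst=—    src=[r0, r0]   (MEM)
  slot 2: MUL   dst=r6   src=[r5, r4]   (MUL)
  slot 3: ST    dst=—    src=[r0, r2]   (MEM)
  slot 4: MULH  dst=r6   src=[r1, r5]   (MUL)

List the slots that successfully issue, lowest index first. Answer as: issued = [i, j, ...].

issued = [0, 1, 2]

  0. ALU→r1 ⇒ go  {0A/2Mu/1Ld/1B | 6r 3w}
  1. MEM ⇒ go  {0A/2Mu/0Ld/1B | 5r 3w}
  2. MUL→r6 ⇒ go  {0A/1Mu/0Ld/1B | 3r 2w}
  3. MEM ⇒ no(FU)  {0A/1Mu/0Ld/1B | 3r 2w}
  4. MUL→r6 ⇒ no(WAW)  {0A/1Mu/0Ld/1B | 3r 2w}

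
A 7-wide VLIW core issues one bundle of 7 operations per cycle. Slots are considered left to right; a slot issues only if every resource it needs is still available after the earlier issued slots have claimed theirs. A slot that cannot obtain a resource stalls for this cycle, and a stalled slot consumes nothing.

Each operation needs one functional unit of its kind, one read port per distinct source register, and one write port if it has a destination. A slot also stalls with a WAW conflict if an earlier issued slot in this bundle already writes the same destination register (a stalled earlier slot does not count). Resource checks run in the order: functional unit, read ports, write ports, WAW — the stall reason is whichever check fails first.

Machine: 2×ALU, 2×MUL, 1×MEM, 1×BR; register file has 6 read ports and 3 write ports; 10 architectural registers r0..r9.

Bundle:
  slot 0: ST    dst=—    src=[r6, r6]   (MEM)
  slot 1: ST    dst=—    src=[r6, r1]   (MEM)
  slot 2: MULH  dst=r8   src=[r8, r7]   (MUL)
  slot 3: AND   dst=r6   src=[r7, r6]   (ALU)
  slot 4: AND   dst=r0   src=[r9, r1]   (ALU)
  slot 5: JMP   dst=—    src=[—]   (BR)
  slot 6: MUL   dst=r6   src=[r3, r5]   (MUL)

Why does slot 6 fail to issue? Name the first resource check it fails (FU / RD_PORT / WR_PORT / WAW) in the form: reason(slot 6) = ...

#0 MEM src=r6,r6 dispatched  <A:2 Mu:2 Ld:0 B:1 rd:5 wr:3>
#1 MEM src=r6,r1 held:FU  <A:2 Mu:2 Ld:0 B:1 rd:5 wr:3>
#2 MUL src=r8,r7 dispatched  <A:2 Mu:1 Ld:0 B:1 rd:3 wr:2>
#3 ALU src=r7,r6 dispatched  <A:1 Mu:1 Ld:0 B:1 rd:1 wr:1>
#4 ALU src=r9,r1 held:RD_PORT  <A:1 Mu:1 Ld:0 B:1 rd:1 wr:1>
#5 BR src=- dispatched  <A:1 Mu:1 Ld:0 B:0 rd:1 wr:1>
#6 MUL src=r3,r5 held:RD_PORT  <A:1 Mu:1 Ld:0 B:0 rd:1 wr:1>

reason(slot 6) = RD_PORT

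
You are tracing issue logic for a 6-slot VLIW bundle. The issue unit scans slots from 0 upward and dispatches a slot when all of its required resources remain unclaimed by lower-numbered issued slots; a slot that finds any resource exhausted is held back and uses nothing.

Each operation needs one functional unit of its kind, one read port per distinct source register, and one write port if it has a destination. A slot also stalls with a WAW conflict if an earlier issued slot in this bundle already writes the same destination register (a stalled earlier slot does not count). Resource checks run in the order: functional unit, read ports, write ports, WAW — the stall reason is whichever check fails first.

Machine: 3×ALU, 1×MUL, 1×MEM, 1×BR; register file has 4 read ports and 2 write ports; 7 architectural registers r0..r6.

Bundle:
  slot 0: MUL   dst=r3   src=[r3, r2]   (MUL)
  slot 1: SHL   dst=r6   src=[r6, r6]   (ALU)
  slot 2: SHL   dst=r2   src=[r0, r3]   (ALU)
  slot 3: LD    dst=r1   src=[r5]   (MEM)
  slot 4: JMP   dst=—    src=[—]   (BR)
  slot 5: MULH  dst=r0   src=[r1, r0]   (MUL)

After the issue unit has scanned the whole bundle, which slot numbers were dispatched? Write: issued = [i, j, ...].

issued = [0, 1, 4]

[0] MUL needs rd=2 wr=1: ok; after: ALU=3 MUL=0 MEM=1 BR=1, R=2, W=1
[1] ALU needs rd=1 wr=1: ok; after: ALU=2 MUL=0 MEM=1 BR=1, R=1, W=0
[2] ALU needs rd=2 wr=1: RD_PORT; after: ALU=2 MUL=0 MEM=1 BR=1, R=1, W=0
[3] MEM needs rd=1 wr=1: WR_PORT; after: ALU=2 MUL=0 MEM=1 BR=1, R=1, W=0
[4] BR needs rd=0 wr=0: ok; after: ALU=2 MUL=0 MEM=1 BR=0, R=1, W=0
[5] MUL needs rd=2 wr=1: FU; after: ALU=2 MUL=0 MEM=1 BR=0, R=1, W=0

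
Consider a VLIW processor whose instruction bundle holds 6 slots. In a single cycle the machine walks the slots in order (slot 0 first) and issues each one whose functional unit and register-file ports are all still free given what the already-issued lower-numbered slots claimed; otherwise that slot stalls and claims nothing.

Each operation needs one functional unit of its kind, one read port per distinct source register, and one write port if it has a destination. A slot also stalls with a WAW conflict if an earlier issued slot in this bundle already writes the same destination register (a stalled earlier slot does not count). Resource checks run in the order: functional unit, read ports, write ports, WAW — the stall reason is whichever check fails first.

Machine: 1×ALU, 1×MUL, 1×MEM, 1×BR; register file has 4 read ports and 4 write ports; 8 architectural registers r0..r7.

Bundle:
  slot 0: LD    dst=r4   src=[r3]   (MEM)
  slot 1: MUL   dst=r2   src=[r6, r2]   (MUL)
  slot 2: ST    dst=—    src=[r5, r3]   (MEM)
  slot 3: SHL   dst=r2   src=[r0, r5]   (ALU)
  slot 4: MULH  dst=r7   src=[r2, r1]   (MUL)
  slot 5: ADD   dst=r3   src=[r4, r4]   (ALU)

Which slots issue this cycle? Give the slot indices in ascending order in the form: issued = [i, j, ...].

issued = [0, 1, 5]

[0] MEM needs rd=1 wr=1: ok; after: ALU=1 MUL=1 MEM=0 BR=1, R=3, W=3
[1] MUL needs rd=2 wr=1: ok; after: ALU=1 MUL=0 MEM=0 BR=1, R=1, W=2
[2] MEM needs rd=2 wr=0: FU; after: ALU=1 MUL=0 MEM=0 BR=1, R=1, W=2
[3] ALU needs rd=2 wr=1: RD_PORT; after: ALU=1 MUL=0 MEM=0 BR=1, R=1, W=2
[4] MUL needs rd=2 wr=1: FU; after: ALU=1 MUL=0 MEM=0 BR=1, R=1, W=2
[5] ALU needs rd=1 wr=1: ok; after: ALU=0 MUL=0 MEM=0 BR=1, R=0, W=1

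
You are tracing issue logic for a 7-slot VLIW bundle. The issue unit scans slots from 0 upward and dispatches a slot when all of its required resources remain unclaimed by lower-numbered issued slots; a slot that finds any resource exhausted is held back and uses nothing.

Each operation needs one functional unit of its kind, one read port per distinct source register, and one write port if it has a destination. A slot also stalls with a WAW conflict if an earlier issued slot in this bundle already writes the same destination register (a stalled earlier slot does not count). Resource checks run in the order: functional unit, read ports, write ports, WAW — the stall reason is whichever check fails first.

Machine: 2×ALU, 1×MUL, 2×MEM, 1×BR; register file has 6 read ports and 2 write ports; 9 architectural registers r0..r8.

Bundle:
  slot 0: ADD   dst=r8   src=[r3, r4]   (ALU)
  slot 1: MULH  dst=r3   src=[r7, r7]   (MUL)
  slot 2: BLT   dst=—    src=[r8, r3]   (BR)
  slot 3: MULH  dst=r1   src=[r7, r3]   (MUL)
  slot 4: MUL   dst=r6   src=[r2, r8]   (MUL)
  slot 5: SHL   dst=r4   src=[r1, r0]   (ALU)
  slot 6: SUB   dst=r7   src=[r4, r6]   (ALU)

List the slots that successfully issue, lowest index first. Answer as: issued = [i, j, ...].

issued = [0, 1, 2]

slot 0 (ALU): ISSUE — free A1,Mu1,Ld2,B1 rp4 wp1
slot 1 (MUL): ISSUE — free A1,Mu0,Ld2,B1 rp3 wp0
slot 2 (BR): ISSUE — free A1,Mu0,Ld2,B0 rp1 wp0
slot 3 (MUL): stall FU — free A1,Mu0,Ld2,B0 rp1 wp0
slot 4 (MUL): stall FU — free A1,Mu0,Ld2,B0 rp1 wp0
slot 5 (ALU): stall RD_PORT — free A1,Mu0,Ld2,B0 rp1 wp0
slot 6 (ALU): stall RD_PORT — free A1,Mu0,Ld2,B0 rp1 wp0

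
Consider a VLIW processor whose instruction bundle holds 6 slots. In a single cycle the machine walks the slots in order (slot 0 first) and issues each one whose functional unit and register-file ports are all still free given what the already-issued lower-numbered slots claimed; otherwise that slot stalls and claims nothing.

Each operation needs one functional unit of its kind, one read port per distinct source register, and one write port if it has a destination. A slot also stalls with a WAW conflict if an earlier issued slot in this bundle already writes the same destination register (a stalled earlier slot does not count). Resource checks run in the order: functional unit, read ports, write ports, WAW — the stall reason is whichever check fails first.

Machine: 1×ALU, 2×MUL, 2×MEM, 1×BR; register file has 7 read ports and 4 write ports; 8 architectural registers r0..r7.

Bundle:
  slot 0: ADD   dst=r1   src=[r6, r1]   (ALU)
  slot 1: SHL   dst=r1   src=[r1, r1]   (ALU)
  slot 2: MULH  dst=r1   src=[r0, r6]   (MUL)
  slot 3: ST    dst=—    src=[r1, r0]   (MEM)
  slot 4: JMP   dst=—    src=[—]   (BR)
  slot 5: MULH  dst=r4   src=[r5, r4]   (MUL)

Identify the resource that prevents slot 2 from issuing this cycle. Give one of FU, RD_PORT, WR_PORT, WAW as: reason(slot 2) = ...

[0] ALU needs rd=2 wr=1: ok; after: ALU=0 MUL=2 MEM=2 BR=1, R=5, W=3
[1] ALU needs rd=1 wr=1: FU; after: ALU=0 MUL=2 MEM=2 BR=1, R=5, W=3
[2] MUL needs rd=2 wr=1: WAW; after: ALU=0 MUL=2 MEM=2 BR=1, R=5, W=3
[3] MEM needs rd=2 wr=0: ok; after: ALU=0 MUL=2 MEM=1 BR=1, R=3, W=3
[4] BR needs rd=0 wr=0: ok; after: ALU=0 MUL=2 MEM=1 BR=0, R=3, W=3
[5] MUL needs rd=2 wr=1: ok; after: ALU=0 MUL=1 MEM=1 BR=0, R=1, W=2

reason(slot 2) = WAW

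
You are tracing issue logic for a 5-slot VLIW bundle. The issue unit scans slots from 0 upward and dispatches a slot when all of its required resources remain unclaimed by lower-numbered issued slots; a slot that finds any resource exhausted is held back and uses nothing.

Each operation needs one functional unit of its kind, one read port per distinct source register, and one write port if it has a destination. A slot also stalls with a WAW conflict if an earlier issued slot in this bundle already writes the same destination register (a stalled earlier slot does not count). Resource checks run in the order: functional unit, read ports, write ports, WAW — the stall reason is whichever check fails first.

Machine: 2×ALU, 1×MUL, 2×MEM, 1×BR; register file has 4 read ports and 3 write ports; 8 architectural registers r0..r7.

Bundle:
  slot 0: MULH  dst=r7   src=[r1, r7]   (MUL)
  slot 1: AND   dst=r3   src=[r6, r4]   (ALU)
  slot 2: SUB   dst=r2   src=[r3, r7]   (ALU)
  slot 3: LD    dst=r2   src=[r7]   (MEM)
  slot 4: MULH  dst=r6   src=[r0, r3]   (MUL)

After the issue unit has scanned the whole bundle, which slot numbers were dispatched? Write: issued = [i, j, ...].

slot 0 (MUL): ISSUE — free A2,Mu0,Ld2,B1 rp2 wp2
slot 1 (ALU): ISSUE — free A1,Mu0,Ld2,B1 rp0 wp1
slot 2 (ALU): stall RD_PORT — free A1,Mu0,Ld2,B1 rp0 wp1
slot 3 (MEM): stall RD_PORT — free A1,Mu0,Ld2,B1 rp0 wp1
slot 4 (MUL): stall FU — free A1,Mu0,Ld2,B1 rp0 wp1

issued = [0, 1]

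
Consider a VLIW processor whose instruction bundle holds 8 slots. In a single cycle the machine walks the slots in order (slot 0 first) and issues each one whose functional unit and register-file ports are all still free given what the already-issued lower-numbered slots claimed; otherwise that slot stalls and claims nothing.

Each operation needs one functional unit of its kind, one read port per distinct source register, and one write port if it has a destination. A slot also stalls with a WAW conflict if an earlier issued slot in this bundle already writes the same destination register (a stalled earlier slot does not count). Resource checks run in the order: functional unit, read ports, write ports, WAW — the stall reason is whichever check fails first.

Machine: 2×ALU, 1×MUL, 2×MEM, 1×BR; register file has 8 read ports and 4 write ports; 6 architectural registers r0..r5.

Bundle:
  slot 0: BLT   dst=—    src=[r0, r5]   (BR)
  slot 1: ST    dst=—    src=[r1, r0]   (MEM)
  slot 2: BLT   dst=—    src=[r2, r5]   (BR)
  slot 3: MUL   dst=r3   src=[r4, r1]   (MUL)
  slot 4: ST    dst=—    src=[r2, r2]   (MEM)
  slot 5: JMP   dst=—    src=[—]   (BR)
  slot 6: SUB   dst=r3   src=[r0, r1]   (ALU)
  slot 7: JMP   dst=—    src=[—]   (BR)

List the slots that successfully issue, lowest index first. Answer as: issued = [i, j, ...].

#0 BR src=r0,r5 dispatched  <A:2 Mu:1 Ld:2 B:0 rd:6 wr:4>
#1 MEM src=r1,r0 dispatched  <A:2 Mu:1 Ld:1 B:0 rd:4 wr:4>
#2 BR src=r2,r5 held:FU  <A:2 Mu:1 Ld:1 B:0 rd:4 wr:4>
#3 MUL src=r4,r1 dispatched  <A:2 Mu:0 Ld:1 B:0 rd:2 wr:3>
#4 MEM src=r2,r2 dispatched  <A:2 Mu:0 Ld:0 B:0 rd:1 wr:3>
#5 BR src=- held:FU  <A:2 Mu:0 Ld:0 B:0 rd:1 wr:3>
#6 ALU src=r0,r1 held:RD_PORT  <A:2 Mu:0 Ld:0 B:0 rd:1 wr:3>
#7 BR src=- held:FU  <A:2 Mu:0 Ld:0 B:0 rd:1 wr:3>

issued = [0, 1, 3, 4]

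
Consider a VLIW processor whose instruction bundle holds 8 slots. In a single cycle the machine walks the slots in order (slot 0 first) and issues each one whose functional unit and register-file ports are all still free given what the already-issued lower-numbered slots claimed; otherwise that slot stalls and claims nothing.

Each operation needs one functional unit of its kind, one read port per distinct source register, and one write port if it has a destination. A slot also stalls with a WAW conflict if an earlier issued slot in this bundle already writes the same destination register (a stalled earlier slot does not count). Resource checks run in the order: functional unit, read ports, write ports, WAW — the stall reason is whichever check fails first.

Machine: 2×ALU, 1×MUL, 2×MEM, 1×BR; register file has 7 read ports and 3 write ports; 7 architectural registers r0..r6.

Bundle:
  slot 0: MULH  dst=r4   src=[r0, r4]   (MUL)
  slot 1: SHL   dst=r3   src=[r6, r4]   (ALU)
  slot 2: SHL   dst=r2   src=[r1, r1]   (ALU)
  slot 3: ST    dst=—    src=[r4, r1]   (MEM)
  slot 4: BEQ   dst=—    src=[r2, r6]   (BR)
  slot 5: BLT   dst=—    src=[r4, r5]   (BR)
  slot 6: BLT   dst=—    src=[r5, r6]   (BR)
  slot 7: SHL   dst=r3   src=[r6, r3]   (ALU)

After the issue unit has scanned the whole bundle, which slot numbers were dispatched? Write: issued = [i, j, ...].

[0] MUL needs rd=2 wr=1: ok; after: ALU=2 MUL=0 MEM=2 BR=1, R=5, W=2
[1] ALU needs rd=2 wr=1: ok; after: ALU=1 MUL=0 MEM=2 BR=1, R=3, W=1
[2] ALU needs rd=1 wr=1: ok; after: ALU=0 MUL=0 MEM=2 BR=1, R=2, W=0
[3] MEM needs rd=2 wr=0: ok; after: ALU=0 MUL=0 MEM=1 BR=1, R=0, W=0
[4] BR needs rd=2 wr=0: RD_PORT; after: ALU=0 MUL=0 MEM=1 BR=1, R=0, W=0
[5] BR needs rd=2 wr=0: RD_PORT; after: ALU=0 MUL=0 MEM=1 BR=1, R=0, W=0
[6] BR needs rd=2 wr=0: RD_PORT; after: ALU=0 MUL=0 MEM=1 BR=1, R=0, W=0
[7] ALU needs rd=2 wr=1: FU; after: ALU=0 MUL=0 MEM=1 BR=1, R=0, W=0

issued = [0, 1, 2, 3]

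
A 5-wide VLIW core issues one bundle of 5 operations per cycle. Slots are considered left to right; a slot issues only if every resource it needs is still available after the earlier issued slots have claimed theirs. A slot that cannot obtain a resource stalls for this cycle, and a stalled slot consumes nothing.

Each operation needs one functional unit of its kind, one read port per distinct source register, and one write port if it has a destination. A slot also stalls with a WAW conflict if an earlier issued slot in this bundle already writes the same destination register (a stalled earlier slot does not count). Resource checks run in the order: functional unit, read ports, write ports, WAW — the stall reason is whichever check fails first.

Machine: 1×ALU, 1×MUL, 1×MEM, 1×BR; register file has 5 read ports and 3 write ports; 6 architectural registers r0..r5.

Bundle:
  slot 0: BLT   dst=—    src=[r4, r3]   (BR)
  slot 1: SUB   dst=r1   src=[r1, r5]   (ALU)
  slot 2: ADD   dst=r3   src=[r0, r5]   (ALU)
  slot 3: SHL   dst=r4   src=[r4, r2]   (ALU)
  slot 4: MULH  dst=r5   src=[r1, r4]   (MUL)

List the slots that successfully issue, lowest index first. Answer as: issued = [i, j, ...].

slot 0 (BR): ISSUE — free A1,Mu1,Ld1,B0 rp3 wp3
slot 1 (ALU): ISSUE — free A0,Mu1,Ld1,B0 rp1 wp2
slot 2 (ALU): stall FU — free A0,Mu1,Ld1,B0 rp1 wp2
slot 3 (ALU): stall FU — free A0,Mu1,Ld1,B0 rp1 wp2
slot 4 (MUL): stall RD_PORT — free A0,Mu1,Ld1,B0 rp1 wp2

issued = [0, 1]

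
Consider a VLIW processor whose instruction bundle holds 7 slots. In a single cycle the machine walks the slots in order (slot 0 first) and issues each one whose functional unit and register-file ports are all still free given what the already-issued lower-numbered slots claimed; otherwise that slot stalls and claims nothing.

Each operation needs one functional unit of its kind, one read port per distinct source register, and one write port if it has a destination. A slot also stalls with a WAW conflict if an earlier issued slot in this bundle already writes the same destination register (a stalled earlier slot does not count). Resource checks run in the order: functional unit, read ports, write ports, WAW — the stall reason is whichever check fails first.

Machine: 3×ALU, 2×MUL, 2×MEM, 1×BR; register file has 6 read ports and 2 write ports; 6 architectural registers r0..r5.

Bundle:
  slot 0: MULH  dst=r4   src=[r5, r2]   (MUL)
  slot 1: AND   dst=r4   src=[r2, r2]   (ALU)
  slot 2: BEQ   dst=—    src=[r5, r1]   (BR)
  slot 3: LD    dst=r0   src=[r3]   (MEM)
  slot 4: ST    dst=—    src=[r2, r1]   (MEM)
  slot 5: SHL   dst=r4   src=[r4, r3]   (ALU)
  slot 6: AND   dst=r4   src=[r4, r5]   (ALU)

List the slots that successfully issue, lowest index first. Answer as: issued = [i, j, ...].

issued = [0, 2, 3]

  0. MUL→r4 ⇒ go  {3A/1Mu/2Ld/1B | 4r 1w}
  1. ALU→r4 ⇒ no(WAW)  {3A/1Mu/2Ld/1B | 4r 1w}
  2. BR ⇒ go  {3A/1Mu/2Ld/0B | 2r 1w}
  3. MEM→r0 ⇒ go  {3A/1Mu/1Ld/0B | 1r 0w}
  4. MEM ⇒ no(RD_PORT)  {3A/1Mu/1Ld/0B | 1r 0w}
  5. ALU→r4 ⇒ no(RD_PORT)  {3A/1Mu/1Ld/0B | 1r 0w}
  6. ALU→r4 ⇒ no(RD_PORT)  {3A/1Mu/1Ld/0B | 1r 0w}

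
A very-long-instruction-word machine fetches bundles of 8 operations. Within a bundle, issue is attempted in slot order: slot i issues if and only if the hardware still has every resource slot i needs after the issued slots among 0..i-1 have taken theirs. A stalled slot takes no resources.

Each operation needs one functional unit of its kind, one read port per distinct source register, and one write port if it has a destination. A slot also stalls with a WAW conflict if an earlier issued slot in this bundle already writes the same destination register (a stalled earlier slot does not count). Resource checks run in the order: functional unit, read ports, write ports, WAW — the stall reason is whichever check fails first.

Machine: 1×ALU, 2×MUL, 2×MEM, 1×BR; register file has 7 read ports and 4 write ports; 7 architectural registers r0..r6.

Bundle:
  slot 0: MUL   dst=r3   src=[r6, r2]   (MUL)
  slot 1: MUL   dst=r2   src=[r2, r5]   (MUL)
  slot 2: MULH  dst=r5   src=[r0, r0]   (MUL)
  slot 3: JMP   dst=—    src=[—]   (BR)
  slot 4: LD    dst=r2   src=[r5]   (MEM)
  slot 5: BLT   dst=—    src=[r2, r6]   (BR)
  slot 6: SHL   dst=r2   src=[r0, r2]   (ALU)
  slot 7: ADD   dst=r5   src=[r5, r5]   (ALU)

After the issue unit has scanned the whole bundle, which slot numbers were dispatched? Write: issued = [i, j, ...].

#0 MUL src=r6,r2 dispatched  <A:1 Mu:1 Ld:2 B:1 rd:5 wr:3>
#1 MUL src=r2,r5 dispatched  <A:1 Mu:0 Ld:2 B:1 rd:3 wr:2>
#2 MUL src=r0,r0 held:FU  <A:1 Mu:0 Ld:2 B:1 rd:3 wr:2>
#3 BR src=- dispatched  <A:1 Mu:0 Ld:2 B:0 rd:3 wr:2>
#4 MEM src=r5 held:WAW  <A:1 Mu:0 Ld:2 B:0 rd:3 wr:2>
#5 BR src=r2,r6 held:FU  <A:1 Mu:0 Ld:2 B:0 rd:3 wr:2>
#6 ALU src=r0,r2 held:WAW  <A:1 Mu:0 Ld:2 B:0 rd:3 wr:2>
#7 ALU src=r5,r5 dispatched  <A:0 Mu:0 Ld:2 B:0 rd:2 wr:1>

issued = [0, 1, 3, 7]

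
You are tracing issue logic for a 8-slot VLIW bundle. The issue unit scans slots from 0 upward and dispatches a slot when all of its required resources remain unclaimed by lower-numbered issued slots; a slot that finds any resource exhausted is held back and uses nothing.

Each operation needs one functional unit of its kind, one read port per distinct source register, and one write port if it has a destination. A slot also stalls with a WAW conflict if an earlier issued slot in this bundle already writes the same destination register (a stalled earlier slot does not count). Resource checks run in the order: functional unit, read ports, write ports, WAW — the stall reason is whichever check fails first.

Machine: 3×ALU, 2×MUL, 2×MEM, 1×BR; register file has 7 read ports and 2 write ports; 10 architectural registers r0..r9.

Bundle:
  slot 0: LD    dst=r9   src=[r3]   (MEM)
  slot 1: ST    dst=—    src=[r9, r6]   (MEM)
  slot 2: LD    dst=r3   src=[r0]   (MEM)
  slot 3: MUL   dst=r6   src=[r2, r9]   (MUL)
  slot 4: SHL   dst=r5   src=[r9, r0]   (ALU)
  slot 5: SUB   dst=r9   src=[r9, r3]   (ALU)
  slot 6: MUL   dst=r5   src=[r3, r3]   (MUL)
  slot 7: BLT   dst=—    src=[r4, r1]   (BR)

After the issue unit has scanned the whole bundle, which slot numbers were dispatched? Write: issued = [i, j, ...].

issued = [0, 1, 3, 7]

[0] MEM needs rd=1 wr=1: ok; after: ALU=3 MUL=2 MEM=1 BR=1, R=6, W=1
[1] MEM needs rd=2 wr=0: ok; after: ALU=3 MUL=2 MEM=0 BR=1, R=4, W=1
[2] MEM needs rd=1 wr=1: FU; after: ALU=3 MUL=2 MEM=0 BR=1, R=4, W=1
[3] MUL needs rd=2 wr=1: ok; after: ALU=3 MUL=1 MEM=0 BR=1, R=2, W=0
[4] ALU needs rd=2 wr=1: WR_PORT; after: ALU=3 MUL=1 MEM=0 BR=1, R=2, W=0
[5] ALU needs rd=2 wr=1: WR_PORT; after: ALU=3 MUL=1 MEM=0 BR=1, R=2, W=0
[6] MUL needs rd=1 wr=1: WR_PORT; after: ALU=3 MUL=1 MEM=0 BR=1, R=2, W=0
[7] BR needs rd=2 wr=0: ok; after: ALU=3 MUL=1 MEM=0 BR=0, R=0, W=0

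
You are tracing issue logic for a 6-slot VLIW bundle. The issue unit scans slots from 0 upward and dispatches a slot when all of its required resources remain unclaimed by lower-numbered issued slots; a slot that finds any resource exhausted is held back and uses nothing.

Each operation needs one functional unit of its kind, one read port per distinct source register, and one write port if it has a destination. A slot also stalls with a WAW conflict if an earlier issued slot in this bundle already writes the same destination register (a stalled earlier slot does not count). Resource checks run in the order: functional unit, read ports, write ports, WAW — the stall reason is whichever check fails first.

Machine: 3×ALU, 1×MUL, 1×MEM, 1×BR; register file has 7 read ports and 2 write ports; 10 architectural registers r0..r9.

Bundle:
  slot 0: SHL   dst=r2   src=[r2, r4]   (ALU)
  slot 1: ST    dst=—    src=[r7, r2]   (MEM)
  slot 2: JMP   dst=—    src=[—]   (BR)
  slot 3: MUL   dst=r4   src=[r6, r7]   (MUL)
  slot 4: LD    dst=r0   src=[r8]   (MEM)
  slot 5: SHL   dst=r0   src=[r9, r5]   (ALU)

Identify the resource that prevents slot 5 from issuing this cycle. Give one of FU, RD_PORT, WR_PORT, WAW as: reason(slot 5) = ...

slot 0 (ALU): ISSUE — free A2,Mu1,Ld1,B1 rp5 wp1
slot 1 (MEM): ISSUE — free A2,Mu1,Ld0,B1 rp3 wp1
slot 2 (BR): ISSUE — free A2,Mu1,Ld0,B0 rp3 wp1
slot 3 (MUL): ISSUE — free A2,Mu0,Ld0,B0 rp1 wp0
slot 4 (MEM): stall FU — free A2,Mu0,Ld0,B0 rp1 wp0
slot 5 (ALU): stall RD_PORT — free A2,Mu0,Ld0,B0 rp1 wp0

reason(slot 5) = RD_PORT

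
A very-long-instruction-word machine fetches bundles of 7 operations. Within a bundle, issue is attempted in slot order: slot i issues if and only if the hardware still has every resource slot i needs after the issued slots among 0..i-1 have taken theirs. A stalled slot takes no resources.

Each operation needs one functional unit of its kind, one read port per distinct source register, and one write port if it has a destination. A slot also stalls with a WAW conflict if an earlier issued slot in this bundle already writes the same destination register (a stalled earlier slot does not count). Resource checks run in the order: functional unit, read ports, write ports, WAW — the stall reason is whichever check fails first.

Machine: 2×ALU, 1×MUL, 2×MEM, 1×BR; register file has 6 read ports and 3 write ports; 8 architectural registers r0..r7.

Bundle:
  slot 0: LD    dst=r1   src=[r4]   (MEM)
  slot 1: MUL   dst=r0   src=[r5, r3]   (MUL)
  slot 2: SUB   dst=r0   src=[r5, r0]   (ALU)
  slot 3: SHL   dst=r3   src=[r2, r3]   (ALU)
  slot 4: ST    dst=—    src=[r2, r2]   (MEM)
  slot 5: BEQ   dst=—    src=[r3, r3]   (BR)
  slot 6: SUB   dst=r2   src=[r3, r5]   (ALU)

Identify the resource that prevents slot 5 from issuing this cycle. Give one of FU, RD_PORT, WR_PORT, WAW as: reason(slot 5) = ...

reason(slot 5) = RD_PORT

  0. MEM→r1 ⇒ go  {2A/1Mu/1Ld/1B | 5r 2w}
  1. MUL→r0 ⇒ go  {2A/0Mu/1Ld/1B | 3r 1w}
  2. ALU→r0 ⇒ no(WAW)  {2A/0Mu/1Ld/1B | 3r 1w}
  3. ALU→r3 ⇒ go  {1A/0Mu/1Ld/1B | 1r 0w}
  4. MEM ⇒ go  {1A/0Mu/0Ld/1B | 0r 0w}
  5. BR ⇒ no(RD_PORT)  {1A/0Mu/0Ld/1B | 0r 0w}
  6. ALU→r2 ⇒ no(RD_PORT)  {1A/0Mu/0Ld/1B | 0r 0w}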